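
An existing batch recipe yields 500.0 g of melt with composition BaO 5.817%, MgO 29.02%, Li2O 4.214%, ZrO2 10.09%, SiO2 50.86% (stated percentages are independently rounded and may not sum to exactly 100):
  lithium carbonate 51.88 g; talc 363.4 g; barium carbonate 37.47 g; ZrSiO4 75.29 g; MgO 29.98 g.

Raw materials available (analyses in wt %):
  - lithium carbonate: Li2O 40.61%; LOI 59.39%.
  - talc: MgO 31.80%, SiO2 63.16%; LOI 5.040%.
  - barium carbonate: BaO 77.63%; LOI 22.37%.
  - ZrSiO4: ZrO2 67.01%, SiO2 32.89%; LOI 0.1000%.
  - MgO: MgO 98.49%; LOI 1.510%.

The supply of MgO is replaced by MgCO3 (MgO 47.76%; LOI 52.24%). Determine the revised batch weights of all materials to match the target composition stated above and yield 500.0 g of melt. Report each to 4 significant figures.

All arithmetic carries full float precision from first step to last; working values are shown (rounded to 4 significant figures) within the worked lines; every reported result includes exactly one rounding; the derived quantities are re-derived from the weighed amounts per 500.0 g of glass in full precision (totals, yield, five oxide percentages, net glass mass, LOI), as set out in the question or the answer.
Oxide mass targets, per 500.0 g melt:
  BaO: 5.817% × 500.0 = 29.08 g
  MgO: 29.02% × 500.0 = 145.1 g
  Li2O: 4.214% × 500.0 = 21.07 g
  ZrO2: 10.09% × 500.0 = 50.45 g
  SiO2: 50.86% × 500.0 = 254.3 g
Checking each oxide sum given the weights on record, under the basis named above (oxide sums agree with the targets modulo rounding of the values):
  BaO: 37.47·0.7763 = 29.09 g (target 29.08 g)
  MgO: 363.4·0.3180 + 61.83·0.4776 = 145.1 g (target 145.1 g)
  Li2O: 51.88·0.4061 = 21.07 g (target 21.07 g)
  ZrO2: 75.29·0.6701 = 50.45 g (target 50.45 g)
  SiO2: 363.4·0.6316 + 75.29·0.3289 = 254.3 g (target 254.3 g)
The glass-mass cross-check: net batch after ignition = 500.0 g (targets for the oxides total 500.0 g; the stated basis being 500.0 g — differing by rounding only).
Batch grand total — Σ batch = 589.9 g; ignition loss, Σ(batch × LOI) = 89.88 g; yield = glass ÷ total batch = 84.76%.

Revised batch per 500.0 g melt:
  lithium carbonate: 51.88 g
  talc: 363.4 g
  barium carbonate: 37.47 g
  ZrSiO4: 75.29 g
  MgCO3: 61.83 g
Total batch = 589.9 g; LOI loss = 89.88 g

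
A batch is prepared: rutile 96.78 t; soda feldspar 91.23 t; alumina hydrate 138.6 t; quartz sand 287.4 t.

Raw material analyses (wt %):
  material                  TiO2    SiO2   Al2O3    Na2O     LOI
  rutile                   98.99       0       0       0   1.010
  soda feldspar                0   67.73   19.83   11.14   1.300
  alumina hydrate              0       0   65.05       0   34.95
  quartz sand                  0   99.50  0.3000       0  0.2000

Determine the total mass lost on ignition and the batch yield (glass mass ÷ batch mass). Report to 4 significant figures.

Exact precision is maintained in all steps; mid-chain values are printed, with 4-significant-figure rounding, on the page. A single rounding yields every reported number. The derived quantities, including four oxide percentages, net glass mass, yield, LOI, totals, are recomputed from the weighed amounts at 562.8 t of glass at exact precision as they appear in the problem or the answer.
Material-by-material LOI:
  rutile: 96.78 × 0.01010 = 0.9775 t
  soda feldspar: 91.23 × 0.01300 = 1.186 t
  alumina hydrate: 138.6 × 0.3495 = 48.44 t
  quartz sand: 287.4 × 0.002000 = 0.5748 t
Total LOI = 51.18 t
Glass = batch − LOI = 614.0 − 51.18 = 562.8 t

LOI loss = 51.18 t; glass = 562.8 t; yield = 91.66%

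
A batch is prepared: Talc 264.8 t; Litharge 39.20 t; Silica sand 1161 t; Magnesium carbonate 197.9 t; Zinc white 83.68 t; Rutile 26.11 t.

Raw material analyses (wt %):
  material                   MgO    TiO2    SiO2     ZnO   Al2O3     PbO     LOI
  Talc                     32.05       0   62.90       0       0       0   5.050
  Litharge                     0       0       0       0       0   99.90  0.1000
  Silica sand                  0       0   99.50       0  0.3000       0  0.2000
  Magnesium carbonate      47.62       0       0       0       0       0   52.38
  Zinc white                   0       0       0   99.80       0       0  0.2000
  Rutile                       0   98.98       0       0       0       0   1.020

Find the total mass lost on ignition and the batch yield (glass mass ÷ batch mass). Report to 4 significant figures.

Rounding to four significant figures applies to each in-between result as displayed — the working math holds full precision through every step — each reported number is rounded once only. Derived quantities (totals, net glass mass, LOI, yield, the six compositions) are recomputed at full precision using the weight values for 1653 t of glass as quoted within problem or answer.
Material-by-material LOI:
  Talc: 264.8 × 0.05050 = 13.37 t
  Litharge: 39.20 × 0.001000 = 0.03920 t
  Silica sand: 1161 × 0.002000 = 2.322 t
  Magnesium carbonate: 197.9 × 0.5238 = 103.7 t
  Zinc white: 83.68 × 0.002000 = 0.1674 t
  Rutile: 26.11 × 0.01020 = 0.2663 t
Total LOI = 119.8 t
Glass = batch − LOI = 1773 − 119.8 = 1653 t

LOI loss = 119.8 t; glass = 1653 t; yield = 93.24%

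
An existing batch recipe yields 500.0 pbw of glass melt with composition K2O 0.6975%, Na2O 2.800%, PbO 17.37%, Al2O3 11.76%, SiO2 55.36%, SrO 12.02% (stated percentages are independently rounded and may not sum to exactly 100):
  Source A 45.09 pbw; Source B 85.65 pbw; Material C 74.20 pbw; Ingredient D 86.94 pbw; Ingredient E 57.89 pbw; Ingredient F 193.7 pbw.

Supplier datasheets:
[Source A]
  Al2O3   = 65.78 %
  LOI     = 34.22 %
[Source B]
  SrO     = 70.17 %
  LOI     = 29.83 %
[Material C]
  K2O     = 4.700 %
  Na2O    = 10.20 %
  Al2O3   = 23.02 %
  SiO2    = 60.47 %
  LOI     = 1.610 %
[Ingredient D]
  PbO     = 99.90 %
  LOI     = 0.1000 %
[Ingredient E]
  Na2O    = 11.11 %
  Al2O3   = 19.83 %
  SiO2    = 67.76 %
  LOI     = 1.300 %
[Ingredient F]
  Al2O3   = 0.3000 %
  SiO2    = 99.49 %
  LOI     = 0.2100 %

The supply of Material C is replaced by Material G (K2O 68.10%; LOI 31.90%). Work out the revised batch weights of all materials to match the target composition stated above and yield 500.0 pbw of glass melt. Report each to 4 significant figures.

All internal work maintains exact precision throughout — intermediates are displayed rounded to four significant digits within the worked lines. A single rounding finalizes every reported value — all derived quantities (glass mass, totals, six oxide percentages, the yield, ignition loss) are re-derived in full precision from the weighed amounts on 500.0 pbw of glass, as given in the problem or answer text.
Oxide mass targets, per 500.0 pbw glass melt:
  K2O: 0.6975% × 500.0 = 3.488 pbw
  Na2O: 2.800% × 500.0 = 14.00 pbw
  PbO: 17.37% × 500.0 = 86.85 pbw
  Al2O3: 11.76% × 500.0 = 58.80 pbw
  SiO2: 55.36% × 500.0 = 276.8 pbw
  SrO: 12.02% × 500.0 = 60.10 pbw
Checking each oxide sum with the batch weights as given, on the stated basis (every target is met by its sum given rounding of the digits):
  K2O: 5.121·0.6810 = 3.487 pbw (target 3.488 pbw)
  Na2O: 126.0·0.1111 = 14.00 pbw (target 14.00 pbw)
  PbO: 86.94·0.9990 = 86.85 pbw (target 86.85 pbw)
  Al2O3: 50.52·0.6578 + 126.0·0.1983 + 192.4·0.003000 = 58.80 pbw (target 58.80 pbw)
  SiO2: 126.0·0.6776 + 192.4·0.9949 = 276.8 pbw (target 276.8 pbw)
  SrO: 85.65·0.7017 = 60.10 pbw (target 60.10 pbw)
Consistency of the glass mass: total batch − LOI = 500.0 pbw (the Σ of target masses is 500.0 pbw; against the stated basis, 500.0 pbw — differing by rounding only).
Total batch = Σ batch = 546.6 pbw; LOI removed, Σ of batch·LOI: 46.60 pbw; yield = glass ÷ total batch = 91.48%.

Revised batch per 500.0 pbw glass melt:
  Source A: 50.52 pbw
  Source B: 85.65 pbw
  Material G: 5.121 pbw
  Ingredient D: 86.94 pbw
  Ingredient E: 126.0 pbw
  Ingredient F: 192.4 pbw
Total batch = 546.6 pbw; LOI loss = 46.60 pbw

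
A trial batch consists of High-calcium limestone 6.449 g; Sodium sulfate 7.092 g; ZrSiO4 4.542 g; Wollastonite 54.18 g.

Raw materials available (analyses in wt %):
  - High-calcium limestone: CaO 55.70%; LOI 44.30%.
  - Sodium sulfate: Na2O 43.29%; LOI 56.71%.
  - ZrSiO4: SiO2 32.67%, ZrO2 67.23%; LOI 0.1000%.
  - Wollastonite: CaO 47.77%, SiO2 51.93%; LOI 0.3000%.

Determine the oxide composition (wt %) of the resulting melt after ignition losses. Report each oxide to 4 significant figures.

In-progress results appear with 4-significant-figure rounding across the worked steps. The whole derivation maintains full precision all the way through — every reported result sees exactly one rounding; derived quantities are re-derived from the batch weights at 65.22 g of glass in full precision (the yield, net glass mass, the four compositions, totals, ignition loss) exactly as printed in the question or the answer.
Per-oxide mass from batch:
  CaO: 6.449·0.5570 + 54.18·0.4777 = 29.47 g
  SiO2: 4.542·0.3267 + 54.18·0.5193 = 29.62 g
  Na2O: 7.092·0.4329 = 3.070 g
  ZrO2: 4.542·0.6723 = 3.054 g
LOI: 6.449·0.4430 + 7.092·0.5671 + 4.542·0.001000 + 54.18·0.003000 = 7.046 g
batch − LOI leaves glass = 72.26 − 7.046 = 65.22 g (= the summed oxide contributions)
oxide / glass × 100 gives the wt %

Glass mass = 65.22 g (batch 72.26 − LOI 7.046).
Composition: CaO 45.19%, SiO2 45.42%, Na2O 4.708%, ZrO2 4.682%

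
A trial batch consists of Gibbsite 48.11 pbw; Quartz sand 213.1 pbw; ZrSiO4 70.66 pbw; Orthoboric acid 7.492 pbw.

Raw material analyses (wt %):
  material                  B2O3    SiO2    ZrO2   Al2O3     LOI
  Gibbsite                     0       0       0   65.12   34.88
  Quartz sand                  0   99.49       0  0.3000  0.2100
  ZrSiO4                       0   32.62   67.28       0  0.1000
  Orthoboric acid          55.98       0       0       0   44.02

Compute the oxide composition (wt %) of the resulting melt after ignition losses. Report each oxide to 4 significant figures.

In-progress results are shown rounded off to 4 significant digits across the worked steps; the whole derivation runs at full precision in all steps. Each reported result takes exactly one rounding. Derived quantities, which include the four compositions, net glass mass, yield, the totals, LOI, are recomputed in full precision, as given in problem or answer, from the batch weights at 318.8 pbw of glass.
Oxide masses out of the charge:
  B2O3: 7.492·0.5598 = 4.194 pbw
  SiO2: 213.1·0.9949 + 70.66·0.3262 = 235.1 pbw
  ZrO2: 70.66·0.6728 = 47.54 pbw
  Al2O3: 48.11·0.6512 + 213.1·0.003000 = 31.97 pbw
LOI: 48.11·0.3488 + 213.1·0.002100 + 70.66·0.001000 + 7.492·0.4402 = 20.60 pbw
Glass = total batch minus LOI = 339.4 − 20.60 = 318.8 pbw (matching Σ of the oxides)
percent by weight: oxide/glass ×100

Glass mass = 318.8 pbw (batch 339.4 − LOI 20.60).
Composition: B2O3 1.316%, SiO2 73.74%, ZrO2 14.91%, Al2O3 10.03%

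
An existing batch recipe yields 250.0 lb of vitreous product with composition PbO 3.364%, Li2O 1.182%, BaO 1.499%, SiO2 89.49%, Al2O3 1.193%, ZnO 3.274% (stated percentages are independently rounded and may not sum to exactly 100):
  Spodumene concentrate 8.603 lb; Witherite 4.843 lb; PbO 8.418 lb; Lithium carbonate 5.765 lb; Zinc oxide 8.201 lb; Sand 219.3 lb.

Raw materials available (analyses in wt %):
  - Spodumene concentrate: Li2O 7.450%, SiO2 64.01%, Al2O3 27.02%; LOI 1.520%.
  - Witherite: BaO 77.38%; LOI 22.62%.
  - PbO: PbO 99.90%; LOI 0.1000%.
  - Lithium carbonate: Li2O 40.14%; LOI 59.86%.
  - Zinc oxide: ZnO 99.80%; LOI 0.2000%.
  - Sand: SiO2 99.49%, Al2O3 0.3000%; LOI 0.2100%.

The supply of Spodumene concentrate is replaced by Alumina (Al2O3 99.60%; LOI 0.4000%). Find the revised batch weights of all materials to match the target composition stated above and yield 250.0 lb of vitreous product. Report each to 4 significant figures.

Revised batch per 250.0 lb vitreous product:
  Alumina: 2.317 lb
  Witherite: 4.843 lb
  PbO: 8.418 lb
  Lithium carbonate: 7.362 lb
  Zinc oxide: 8.201 lb
  Sand: 224.9 lb
Total batch = 256.0 lb; LOI loss = 6.009 lb

The whole derivation carries full float precision at every stage — the intermediate values are shown, rounded to four significant figures, across the worked steps. Every reported value takes just one rounding — the derived quantities (totals, glass mass, six oxide percentages, yield, ignition loss) are computed in exact precision starting from the weights at 250.0 lb of glass, as set out in the question or the answer.
Per-oxide target masses for 250.0 lb vitreous product:
  PbO: 3.364% × 250.0 = 8.410 lb
  Li2O: 1.182% × 250.0 = 2.955 lb
  BaO: 1.499% × 250.0 = 3.748 lb
  SiO2: 89.49% × 250.0 = 223.7 lb
  Al2O3: 1.193% × 250.0 = 2.982 lb
  ZnO: 3.274% × 250.0 = 8.185 lb
Mass-balance tally per oxide applying the batch weights above, on the stated basis (oxide sums agree with the targets given rounding of the digits):
  PbO: 8.418·0.9990 = 8.410 lb (target 8.410 lb)
  Li2O: 7.362·0.4014 = 2.955 lb (target 2.955 lb)
  BaO: 4.843·0.7738 = 3.748 lb (target 3.748 lb)
  SiO2: 224.9·0.9949 = 223.8 lb (target 223.7 lb)
  Al2O3: 2.317·0.9960 + 224.9·0.003000 = 2.982 lb (target 2.982 lb)
  ZnO: 8.201·0.9980 = 8.185 lb (target 8.185 lb)
Glass-mass closure: Σ batch − LOI loss = 250.0 lb (the targets, summed, come to 250.0 lb; the stated basis being 250.0 lb — any gap is answer rounding).
Batch total: Σ batch = 256.0 lb; loss to ignition Σ batch·LOI = 6.009 lb; glass ÷ batch gives a yield of 97.65%.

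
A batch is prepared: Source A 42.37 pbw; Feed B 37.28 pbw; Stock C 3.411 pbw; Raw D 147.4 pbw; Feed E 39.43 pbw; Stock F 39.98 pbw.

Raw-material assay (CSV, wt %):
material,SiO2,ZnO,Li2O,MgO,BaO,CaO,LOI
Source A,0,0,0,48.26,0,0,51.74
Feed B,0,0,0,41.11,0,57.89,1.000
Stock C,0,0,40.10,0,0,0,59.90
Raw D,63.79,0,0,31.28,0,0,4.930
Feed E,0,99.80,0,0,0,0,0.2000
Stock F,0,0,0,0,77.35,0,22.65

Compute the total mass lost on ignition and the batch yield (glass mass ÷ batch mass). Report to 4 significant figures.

Exact precision is maintained throughout; values along the way appear (rounded to 4 significant figures) alongside each step; a single rounding finalizes each reported number; the derived quantities, including glass mass, LOI, the six compositions, the totals, the yield, are re-derived starting from the weights on 269.1 pbw of glass in full precision as written in the question or the answer.
Loss on ignition, line by line:
  Source A: 42.37 × 0.5174 = 21.92 pbw
  Feed B: 37.28 × 0.01000 = 0.3728 pbw
  Stock C: 3.411 × 0.5990 = 2.043 pbw
  Raw D: 147.4 × 0.04930 = 7.267 pbw
  Feed E: 39.43 × 0.002000 = 0.07886 pbw
  Stock F: 39.98 × 0.2265 = 9.055 pbw
Total LOI = 40.74 pbw
Glass = batch − LOI = 309.9 − 40.74 = 269.1 pbw

LOI loss = 40.74 pbw; glass = 269.1 pbw; yield = 86.85%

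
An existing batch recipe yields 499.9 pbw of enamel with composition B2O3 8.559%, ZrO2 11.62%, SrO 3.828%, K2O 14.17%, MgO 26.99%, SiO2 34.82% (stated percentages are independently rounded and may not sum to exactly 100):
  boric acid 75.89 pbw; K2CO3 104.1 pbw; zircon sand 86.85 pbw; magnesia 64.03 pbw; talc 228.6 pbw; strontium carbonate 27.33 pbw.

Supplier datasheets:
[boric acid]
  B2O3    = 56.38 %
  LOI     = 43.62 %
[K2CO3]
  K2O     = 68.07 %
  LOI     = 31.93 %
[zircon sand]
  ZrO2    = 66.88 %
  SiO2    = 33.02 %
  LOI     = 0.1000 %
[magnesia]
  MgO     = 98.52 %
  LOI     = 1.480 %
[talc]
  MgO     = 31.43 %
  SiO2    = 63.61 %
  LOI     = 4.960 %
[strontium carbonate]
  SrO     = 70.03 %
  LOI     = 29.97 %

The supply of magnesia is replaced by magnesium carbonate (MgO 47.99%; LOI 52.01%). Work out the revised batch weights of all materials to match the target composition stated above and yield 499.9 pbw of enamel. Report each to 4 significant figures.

Mid-chain values are shown, with 4-significant-digit rounding, when written out — all arithmetic runs at full precision from start to finish; each reported figure receives exactly one rounding. All derived quantities (glass mass, LOI, the yield, totals, six oxide percentages) are re-derived at full precision starting from the weights for 499.9 pbw of glass exactly as shown in question or answer.
Target oxide masses per 499.9 pbw enamel:
  B2O3: 8.559% × 499.9 = 42.79 pbw
  ZrO2: 11.62% × 499.9 = 58.09 pbw
  SrO: 3.828% × 499.9 = 19.14 pbw
  K2O: 14.17% × 499.9 = 70.84 pbw
  MgO: 26.99% × 499.9 = 134.9 pbw
  SiO2: 34.82% × 499.9 = 174.1 pbw
Sums-versus-targets review working from each reported weight, against the basis in use (sums match the target masses given rounding of the digits):
  B2O3: 75.89·0.5638 = 42.79 pbw (target 42.79 pbw)
  ZrO2: 86.85·0.6688 = 58.09 pbw (target 58.09 pbw)
  SrO: 27.33·0.7003 = 19.14 pbw (target 19.14 pbw)
  K2O: 104.1·0.6807 = 70.86 pbw (target 70.84 pbw)
  MgO: 131.5·0.4799 + 228.6·0.3143 = 135.0 pbw (target 134.9 pbw)
  SiO2: 86.85·0.3302 + 228.6·0.6361 = 174.1 pbw (target 174.1 pbw)
The glass-mass cross-check: total charge less LOI = 499.9 pbw (oxide target masses add up to 499.8 pbw; the stated basis being 499.9 pbw — a pure rounding effect).
Adding the batch up: Σ batch = 654.3 pbw; the LOI term Σ batch·LOI equals 154.4 pbw; yield, glass over the total, = 76.41%.

Revised batch per 499.9 pbw enamel:
  boric acid: 75.89 pbw
  K2CO3: 104.1 pbw
  zircon sand: 86.85 pbw
  magnesium carbonate: 131.5 pbw
  talc: 228.6 pbw
  strontium carbonate: 27.33 pbw
Total batch = 654.3 pbw; LOI loss = 154.4 pbw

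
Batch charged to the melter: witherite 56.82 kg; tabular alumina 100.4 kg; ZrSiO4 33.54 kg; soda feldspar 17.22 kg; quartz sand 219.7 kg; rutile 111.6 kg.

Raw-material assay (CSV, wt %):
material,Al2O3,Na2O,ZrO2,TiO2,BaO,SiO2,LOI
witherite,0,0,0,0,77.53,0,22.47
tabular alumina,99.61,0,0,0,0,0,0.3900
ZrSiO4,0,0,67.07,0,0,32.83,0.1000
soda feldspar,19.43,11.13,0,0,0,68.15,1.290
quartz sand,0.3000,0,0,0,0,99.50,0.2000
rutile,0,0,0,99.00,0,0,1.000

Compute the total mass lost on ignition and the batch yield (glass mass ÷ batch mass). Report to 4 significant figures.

LOI loss = 14.97 kg; glass = 524.3 kg; yield = 97.22%

Intermediates appear, with 4-significant-digit rounding, between the steps; all arithmetic maintains exact precision in all steps. Exactly one rounding is applied to each reported number — derived quantities, which include net glass mass, ignition loss, the six compositions, totals, yield, are computed in full precision, exactly as shown in either problem or answer, from the batch weights on 524.3 kg of glass.
Loss on ignition, line by line:
  witherite: 56.82 × 0.2247 = 12.77 kg
  tabular alumina: 100.4 × 0.003900 = 0.3916 kg
  ZrSiO4: 33.54 × 0.001000 = 0.03354 kg
  soda feldspar: 17.22 × 0.01290 = 0.2221 kg
  quartz sand: 219.7 × 0.002000 = 0.4394 kg
  rutile: 111.6 × 0.01000 = 1.116 kg
Total LOI = 14.97 kg
Glass = batch − LOI = 539.3 − 14.97 = 524.3 kg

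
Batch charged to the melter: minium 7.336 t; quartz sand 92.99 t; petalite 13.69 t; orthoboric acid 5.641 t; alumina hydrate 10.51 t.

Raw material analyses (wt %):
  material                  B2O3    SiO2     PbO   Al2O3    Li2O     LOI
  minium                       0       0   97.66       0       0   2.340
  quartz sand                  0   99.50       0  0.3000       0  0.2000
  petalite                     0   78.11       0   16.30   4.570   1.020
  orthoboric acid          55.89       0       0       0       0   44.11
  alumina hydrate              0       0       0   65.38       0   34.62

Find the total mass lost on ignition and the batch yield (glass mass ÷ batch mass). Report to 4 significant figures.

All internal work holds full precision in every operation; mid-chain values are printed, rounded to 4 significant figures, in the printout. A single rounding completes every reported number. The derived quantities are recomputed using the weight values per 123.5 t of glass at full float precision (yield, glass mass, the five compositions, LOI, the totals), as quoted within the question or the answer.
Each material's LOI contribution:
  minium: 7.336 × 0.02340 = 0.1717 t
  quartz sand: 92.99 × 0.002000 = 0.1860 t
  petalite: 13.69 × 0.01020 = 0.1396 t
  orthoboric acid: 5.641 × 0.4411 = 2.488 t
  alumina hydrate: 10.51 × 0.3462 = 3.639 t
Total LOI = 6.624 t
Glass = batch − LOI = 130.2 − 6.624 = 123.5 t

LOI loss = 6.624 t; glass = 123.5 t; yield = 94.91%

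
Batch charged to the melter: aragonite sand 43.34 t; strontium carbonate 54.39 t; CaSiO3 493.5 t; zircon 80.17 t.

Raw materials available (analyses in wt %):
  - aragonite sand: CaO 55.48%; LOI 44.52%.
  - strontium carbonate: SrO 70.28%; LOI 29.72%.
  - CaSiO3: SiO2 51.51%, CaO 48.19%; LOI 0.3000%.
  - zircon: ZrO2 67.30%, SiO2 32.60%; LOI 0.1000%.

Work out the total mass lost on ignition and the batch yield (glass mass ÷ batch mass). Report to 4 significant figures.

LOI loss = 37.02 t; glass = 634.4 t; yield = 94.49%

In-progress results are shown (rounded to four significant digits) at each printed step — each numeric step runs at full precision through every step. Each reported number is rounded once only — derived quantities, which include the totals, yield, the four compositions, ignition loss, glass mass, are carried in full precision, as they appear in the problem or the answer, from the batch weights at 634.4 t of glass.
Per-material ignition loss:
  aragonite sand: 43.34 × 0.4452 = 19.29 t
  strontium carbonate: 54.39 × 0.2972 = 16.16 t
  CaSiO3: 493.5 × 0.003000 = 1.480 t
  zircon: 80.17 × 0.001000 = 0.08017 t
Total LOI = 37.02 t
Glass = batch − LOI = 671.4 − 37.02 = 634.4 t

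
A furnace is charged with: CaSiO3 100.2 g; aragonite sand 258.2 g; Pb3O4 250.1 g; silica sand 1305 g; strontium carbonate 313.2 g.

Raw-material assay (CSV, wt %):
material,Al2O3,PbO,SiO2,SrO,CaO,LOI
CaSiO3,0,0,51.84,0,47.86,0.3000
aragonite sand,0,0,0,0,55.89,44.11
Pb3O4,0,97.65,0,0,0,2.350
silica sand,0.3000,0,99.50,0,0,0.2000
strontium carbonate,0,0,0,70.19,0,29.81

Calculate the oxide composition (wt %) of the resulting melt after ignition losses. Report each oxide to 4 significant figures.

Intermediates are shown with 4-significant-figure rounding alongside each step — each numeric step keeps full float precision from first step to last. Exactly one rounding lands on each reported result. All derived quantities, which include totals, yield, glass mass, the five compositions, LOI, are rebuilt in exact precision, exactly as printed in the problem or answer text, starting from the weights per 2011 g of glass.
Per-oxide mass from batch:
  Al2O3: 1305·0.003000 = 3.915 g
  PbO: 250.1·0.9765 = 244.2 g
  SiO2: 100.2·0.5184 + 1305·0.9950 = 1350 g
  SrO: 313.2·0.7019 = 219.8 g
  CaO: 100.2·0.4786 + 258.2·0.5589 = 192.3 g
LOI: 100.2·0.003000 + 258.2·0.4411 + 250.1·0.02350 + 1305·0.002000 + 313.2·0.2981 = 216.0 g
Glass = total batch minus LOI = 2227 − 216.0 = 2011 g (consistent with Σ oxide mass)
oxide / glass × 100 gives the wt %

Glass mass = 2011 g (batch 2227 − LOI 216.0).
Composition: Al2O3 0.1947%, PbO 12.15%, SiO2 67.16%, SrO 10.93%, CaO 9.562%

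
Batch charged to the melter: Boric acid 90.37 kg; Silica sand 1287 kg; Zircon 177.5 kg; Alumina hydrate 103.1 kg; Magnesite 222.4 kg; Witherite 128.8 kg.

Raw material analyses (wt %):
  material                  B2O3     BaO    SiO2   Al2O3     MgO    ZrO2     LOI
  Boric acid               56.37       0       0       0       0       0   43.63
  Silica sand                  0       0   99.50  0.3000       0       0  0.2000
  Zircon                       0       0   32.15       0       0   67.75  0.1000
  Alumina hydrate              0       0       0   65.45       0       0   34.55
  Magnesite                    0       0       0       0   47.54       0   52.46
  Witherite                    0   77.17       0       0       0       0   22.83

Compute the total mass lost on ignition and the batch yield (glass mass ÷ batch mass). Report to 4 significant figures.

Intermediates appear, rounded to 4 significant figures, on the page — all internal work carries full float precision at every stage. Exactly one rounding is applied to each reported number; derived quantities (net glass mass, LOI, the totals, the six compositions, the yield) are carried from the batch weights for 1785 kg of glass at full precision, exactly as printed in the problem or the answer.
Material-by-material LOI:
  Boric acid: 90.37 × 0.4363 = 39.43 kg
  Silica sand: 1287 × 0.002000 = 2.574 kg
  Zircon: 177.5 × 0.001000 = 0.1775 kg
  Alumina hydrate: 103.1 × 0.3455 = 35.62 kg
  Magnesite: 222.4 × 0.5246 = 116.7 kg
  Witherite: 128.8 × 0.2283 = 29.41 kg
Total LOI = 223.9 kg
Glass = batch − LOI = 2009 − 223.9 = 1785 kg

LOI loss = 223.9 kg; glass = 1785 kg; yield = 88.86%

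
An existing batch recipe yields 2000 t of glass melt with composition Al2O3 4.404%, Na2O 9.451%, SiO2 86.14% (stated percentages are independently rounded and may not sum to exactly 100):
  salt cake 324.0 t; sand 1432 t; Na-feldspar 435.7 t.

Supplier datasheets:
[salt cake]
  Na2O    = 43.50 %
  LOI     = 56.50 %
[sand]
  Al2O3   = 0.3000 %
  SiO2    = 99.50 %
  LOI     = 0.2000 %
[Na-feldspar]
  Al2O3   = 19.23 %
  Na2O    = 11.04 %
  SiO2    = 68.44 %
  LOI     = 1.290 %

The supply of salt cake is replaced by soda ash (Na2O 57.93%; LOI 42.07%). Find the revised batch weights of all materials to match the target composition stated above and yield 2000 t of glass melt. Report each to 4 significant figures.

Revised batch per 2000 t glass melt:
  soda ash: 243.3 t
  sand: 1432 t
  Na-feldspar: 435.7 t
Total batch = 2111 t; LOI loss = 110.8 t

In-progress results appear (rounded to four significant figures) in the working — each numeric step maintains exact precision at all times. Every reported result sees exactly one rounding; all derived quantities are carried in full precision (ignition loss, the yield, net glass mass, the totals, the three compositions) using the weight values on 2000 t of glass, as quoted within the problem or answer text.
The oxide mass targets at 2000 t glass melt:
  Al2O3: 4.404% × 2000 = 88.08 t
  Na2O: 9.451% × 2000 = 189.0 t
  SiO2: 86.14% × 2000 = 1723 t
A balance pass over the oxides, using the reported weights, for the quoted basis mass (sum by sum, the targets are met exact up to rounding of places):
  Al2O3: 1432·0.003000 + 435.7·0.1923 = 88.08 t (target 88.08 t)
  Na2O: 243.3·0.5793 + 435.7·0.1104 = 189.0 t (target 189.0 t)
  SiO2: 1432·0.9950 + 435.7·0.6844 = 1723 t (target 1723 t)
Glass mass check: total batch − LOI = 2000 t (per-oxide target masses sum to 2000 t; with the basis standing at 2000 t — rounding explains the deltas).
Adding the batch up: Σ batch = 2111 t; LOI loss = Σ batch·LOI = 110.8 t; yield: glass divided by total = 94.75%.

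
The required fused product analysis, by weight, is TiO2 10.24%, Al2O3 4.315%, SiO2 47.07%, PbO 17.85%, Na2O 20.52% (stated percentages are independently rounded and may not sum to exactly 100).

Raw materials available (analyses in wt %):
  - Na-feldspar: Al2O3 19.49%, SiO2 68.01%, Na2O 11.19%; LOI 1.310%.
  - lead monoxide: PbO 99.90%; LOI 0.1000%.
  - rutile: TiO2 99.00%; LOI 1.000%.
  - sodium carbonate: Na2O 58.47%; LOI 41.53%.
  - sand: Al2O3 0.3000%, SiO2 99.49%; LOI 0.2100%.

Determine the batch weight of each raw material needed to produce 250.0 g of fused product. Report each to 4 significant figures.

Intermediates are displayed, with 4-significant-figure rounding, in the printout. Each numeric step carries full precision from first step to last — every reported number carries a single rounding. The derived quantities, including LOI, glass mass, five oxide percentages, totals, yield, are rebuilt using the weight values for 250.0 g of glass at full precision exactly as shown in either problem or answer.
The oxide mass targets at 250.0 g fused product:
  TiO2: 10.24% × 250.0 = 25.60 g
  Al2O3: 4.315% × 250.0 = 10.79 g
  SiO2: 47.07% × 250.0 = 117.7 g
  PbO: 17.85% × 250.0 = 44.62 g
  Na2O: 20.52% × 250.0 = 51.30 g
A balance pass over the oxides, working from each reported weight, for the quoted basis mass (sum by sum, the targets are met modulo rounding of the values):
  TiO2: 25.86·0.9900 = 25.60 g (target 25.60 g)
  Al2O3: 54.10·0.1949 + 81.30·0.003000 = 10.79 g (target 10.79 g)
  SiO2: 54.10·0.6801 + 81.30·0.9949 = 117.7 g (target 117.7 g)
  PbO: 44.67·0.9990 = 44.63 g (target 44.62 g)
  Na2O: 54.10·0.1119 + 77.38·0.5847 = 51.30 g (target 51.30 g)
Glass-mass sanity pass: batch Σ − ignition loss = 250.0 g (per-oxide target masses sum to 250.0 g; stated basis 250.0 g — deltas are rounding alone).
Batch grand total — Σ batch = 283.3 g; loss to ignition Σ batch·LOI = 33.32 g; yield, glass over the total, = 88.24%.

Batch per 250.0 g fused product:
  Na-feldspar: 54.10 g
  lead monoxide: 44.67 g
  rutile: 25.86 g
  sodium carbonate: 77.38 g
  sand: 81.30 g
Total batch = 283.3 g; LOI loss = 33.32 g; yield = 88.24%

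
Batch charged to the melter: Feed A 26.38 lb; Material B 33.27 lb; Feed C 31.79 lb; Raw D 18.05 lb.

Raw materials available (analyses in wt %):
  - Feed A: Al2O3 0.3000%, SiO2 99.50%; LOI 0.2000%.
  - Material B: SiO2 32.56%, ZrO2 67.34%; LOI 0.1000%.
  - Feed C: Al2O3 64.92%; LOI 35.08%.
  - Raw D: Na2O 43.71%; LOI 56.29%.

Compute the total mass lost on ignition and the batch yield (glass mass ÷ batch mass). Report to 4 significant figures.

LOI loss = 21.40 lb; glass = 88.09 lb; yield = 80.46%

Mid-chain values are printed rounded to 4 significant figures at each printed step. All internal work keeps full float precision at all times; exactly one rounding goes into each reported figure. Derived quantities are computed from the batch weights on 88.09 lb of glass in full precision (ignition loss, the four compositions, glass mass, the totals, the yield), as they appear in the problem or the answer.
Material-by-material LOI:
  Feed A: 26.38 × 0.002000 = 0.05276 lb
  Material B: 33.27 × 0.001000 = 0.03327 lb
  Feed C: 31.79 × 0.3508 = 11.15 lb
  Raw D: 18.05 × 0.5629 = 10.16 lb
Total LOI = 21.40 lb
Glass = batch − LOI = 109.5 − 21.40 = 88.09 lb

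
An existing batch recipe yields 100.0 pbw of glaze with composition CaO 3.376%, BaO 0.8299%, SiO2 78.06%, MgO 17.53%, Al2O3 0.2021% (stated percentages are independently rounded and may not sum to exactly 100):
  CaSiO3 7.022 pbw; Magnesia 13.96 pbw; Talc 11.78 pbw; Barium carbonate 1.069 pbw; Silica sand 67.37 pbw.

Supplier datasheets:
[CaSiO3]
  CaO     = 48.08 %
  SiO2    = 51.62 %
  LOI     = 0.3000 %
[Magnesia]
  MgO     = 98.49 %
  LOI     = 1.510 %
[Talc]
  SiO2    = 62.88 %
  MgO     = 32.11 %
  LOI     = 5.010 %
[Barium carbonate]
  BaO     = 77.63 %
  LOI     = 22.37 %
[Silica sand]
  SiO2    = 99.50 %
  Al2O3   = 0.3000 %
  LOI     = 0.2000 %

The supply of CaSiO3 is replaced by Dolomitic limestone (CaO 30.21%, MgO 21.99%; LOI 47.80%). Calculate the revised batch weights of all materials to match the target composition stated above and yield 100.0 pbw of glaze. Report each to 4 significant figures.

Revised batch per 100.0 pbw glaze:
  Dolomitic limestone: 11.18 pbw
  Magnesia: 9.585 pbw
  Talc: 17.54 pbw
  Barium carbonate: 1.069 pbw
  Silica sand: 67.37 pbw
Total batch = 106.7 pbw; LOI loss = 6.741 pbw

Every computation maintains exact precision throughout; values along the way are shown rounded off to 4 significant figures across the worked steps; every reported result is rounded only once. The derived quantities are carried using the weight values per 100.0 pbw of glass at exact precision (ignition loss, five oxide percentages, totals, yield, glass mass), exactly as printed in problem or answer.
The oxide mass targets at 100.0 pbw glaze:
  CaO: 3.376% × 100.0 = 3.376 pbw
  BaO: 0.8299% × 100.0 = 0.8299 pbw
  SiO2: 78.06% × 100.0 = 78.06 pbw
  MgO: 17.53% × 100.0 = 17.53 pbw
  Al2O3: 0.2021% × 100.0 = 0.2021 pbw
Balance tally, oxide-wise, per the reported batch figures, on the stated basis (each sum matches its target mass net of answer rounding effects):
  CaO: 11.18·0.3021 = 3.377 pbw (target 3.376 pbw)
  BaO: 1.069·0.7763 = 0.8299 pbw (target 0.8299 pbw)
  SiO2: 17.54·0.6288 + 67.37·0.9950 = 78.06 pbw (target 78.06 pbw)
  MgO: 11.18·0.2199 + 9.585·0.9849 + 17.54·0.3211 = 17.53 pbw (target 17.53 pbw)
  Al2O3: 67.37·0.003000 = 0.2021 pbw (target 0.2021 pbw)
Mass balance on the glass: total batch − LOI = 100.0 pbw (the targets, summed, come to 100.0 pbw; against the stated basis, 100.0 pbw — deltas are rounding alone).
Summing the batch: Σ batch = 106.7 pbw; Σ batch·LOI gives LOI loss = 6.741 pbw; yield, glass over the total, = 93.68%.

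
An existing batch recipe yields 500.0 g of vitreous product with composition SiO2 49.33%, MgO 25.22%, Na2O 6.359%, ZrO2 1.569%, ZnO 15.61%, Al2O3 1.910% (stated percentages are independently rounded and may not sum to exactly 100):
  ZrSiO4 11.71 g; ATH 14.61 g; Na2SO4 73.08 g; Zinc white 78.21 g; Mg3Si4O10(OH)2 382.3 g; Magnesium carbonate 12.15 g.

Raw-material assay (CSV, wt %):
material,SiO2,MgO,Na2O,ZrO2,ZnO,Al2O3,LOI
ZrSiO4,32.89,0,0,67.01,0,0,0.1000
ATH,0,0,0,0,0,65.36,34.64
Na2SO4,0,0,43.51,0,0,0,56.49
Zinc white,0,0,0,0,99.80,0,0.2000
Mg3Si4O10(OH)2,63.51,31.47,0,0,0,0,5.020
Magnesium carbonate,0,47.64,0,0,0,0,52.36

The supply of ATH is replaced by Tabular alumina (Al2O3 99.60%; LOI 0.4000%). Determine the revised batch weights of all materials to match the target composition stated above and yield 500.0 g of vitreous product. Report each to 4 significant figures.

Revised batch per 500.0 g vitreous product:
  ZrSiO4: 11.71 g
  Tabular alumina: 9.588 g
  Na2SO4: 73.08 g
  Zinc white: 78.21 g
  Mg3Si4O10(OH)2: 382.3 g
  Magnesium carbonate: 12.15 g
Total batch = 567.0 g; LOI loss = 67.04 g

Intermediates are displayed rounded off to 4 significant figures within the worked lines — all arithmetic maintains full precision end to end; a single rounding finalizes every reported value. The derived quantities (yield, six oxide percentages, ignition loss, glass mass, the totals) are computed from the weighed amounts at 500.0 g of glass at full float precision, as quoted within the question or the answer.
Oxide mass targets, per 500.0 g vitreous product:
  SiO2: 49.33% × 500.0 = 246.6 g
  MgO: 25.22% × 500.0 = 126.1 g
  Na2O: 6.359% × 500.0 = 31.80 g
  ZrO2: 1.569% × 500.0 = 7.845 g
  ZnO: 15.61% × 500.0 = 78.05 g
  Al2O3: 1.910% × 500.0 = 9.550 g
Balance tally, oxide-wise, from the weights as reported, per the basis as stated (sums match the target masses inside rounding margins):
  SiO2: 11.71·0.3289 + 382.3·0.6351 = 246.7 g (target 246.6 g)
  MgO: 382.3·0.3147 + 12.15·0.4764 = 126.1 g (target 126.1 g)
  Na2O: 73.08·0.4351 = 31.80 g (target 31.80 g)
  ZrO2: 11.71·0.6701 = 7.847 g (target 7.845 g)
  ZnO: 78.21·0.9980 = 78.05 g (target 78.05 g)
  Al2O3: 9.588·0.9960 = 9.550 g (target 9.550 g)
The glass-mass cross-check: net batch after ignition = 500.0 g (targets for the oxides total 500.0 g; the stated basis being 500.0 g — deltas are rounding alone).
Whole-batch sum: Σ batch = 567.0 g; loss to ignition Σ batch·LOI = 67.04 g; glass ÷ batch gives a yield of 88.18%.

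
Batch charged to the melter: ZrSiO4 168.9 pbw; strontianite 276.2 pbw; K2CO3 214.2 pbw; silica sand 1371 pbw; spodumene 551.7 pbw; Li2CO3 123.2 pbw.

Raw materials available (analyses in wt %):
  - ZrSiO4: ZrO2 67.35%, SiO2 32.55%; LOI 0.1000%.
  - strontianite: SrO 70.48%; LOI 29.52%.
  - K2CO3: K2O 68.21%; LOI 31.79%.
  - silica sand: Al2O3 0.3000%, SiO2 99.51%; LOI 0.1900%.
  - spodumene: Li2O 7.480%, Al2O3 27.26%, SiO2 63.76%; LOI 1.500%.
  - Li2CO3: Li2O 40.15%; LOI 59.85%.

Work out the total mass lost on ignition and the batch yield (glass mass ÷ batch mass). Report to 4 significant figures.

LOI loss = 234.4 pbw; glass = 2471 pbw; yield = 91.33%

Each numeric step carries exact precision through the solve; intermediates appear rounded off to 4 significant digits at each printed step; exactly one rounding is applied to each reported number. All derived quantities are re-derived starting from the weights for 2471 pbw of glass in exact precision (the yield, the totals, net glass mass, LOI, the six compositions) as set out in either problem or answer.
LOI of each material in turn:
  ZrSiO4: 168.9 × 0.001000 = 0.1689 pbw
  strontianite: 276.2 × 0.2952 = 81.53 pbw
  K2CO3: 214.2 × 0.3179 = 68.09 pbw
  silica sand: 1371 × 0.001900 = 2.605 pbw
  spodumene: 551.7 × 0.01500 = 8.276 pbw
  Li2CO3: 123.2 × 0.5985 = 73.74 pbw
Total LOI = 234.4 pbw
Glass = batch − LOI = 2705 − 234.4 = 2471 pbw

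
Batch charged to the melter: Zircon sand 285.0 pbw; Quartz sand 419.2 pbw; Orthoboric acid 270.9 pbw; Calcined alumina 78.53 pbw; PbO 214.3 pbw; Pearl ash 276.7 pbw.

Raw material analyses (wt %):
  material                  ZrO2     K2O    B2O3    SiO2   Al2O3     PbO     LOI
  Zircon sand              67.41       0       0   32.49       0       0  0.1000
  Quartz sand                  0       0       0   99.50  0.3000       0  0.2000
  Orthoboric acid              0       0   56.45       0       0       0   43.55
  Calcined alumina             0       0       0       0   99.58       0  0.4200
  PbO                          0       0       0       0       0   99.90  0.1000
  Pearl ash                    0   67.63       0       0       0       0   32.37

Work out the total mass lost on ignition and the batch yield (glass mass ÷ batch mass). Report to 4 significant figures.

LOI loss = 209.2 pbw; glass = 1335 pbw; yield = 86.46%

Mid-chain values are printed rounded off to 4 significant figures when written out — every computation keeps full float precision through the solve. A single rounding finalizes every reported figure; derived quantities (the totals, yield, ignition loss, six oxide percentages, net glass mass) are rebuilt at exact precision from the batch weights at 1335 pbw of glass exactly as shown in the problem or the answer.
LOI of each material in turn:
  Zircon sand: 285.0 × 0.001000 = 0.2850 pbw
  Quartz sand: 419.2 × 0.002000 = 0.8384 pbw
  Orthoboric acid: 270.9 × 0.4355 = 118.0 pbw
  Calcined alumina: 78.53 × 0.004200 = 0.3298 pbw
  PbO: 214.3 × 0.001000 = 0.2143 pbw
  Pearl ash: 276.7 × 0.3237 = 89.57 pbw
Total LOI = 209.2 pbw
Glass = batch − LOI = 1545 − 209.2 = 1335 pbw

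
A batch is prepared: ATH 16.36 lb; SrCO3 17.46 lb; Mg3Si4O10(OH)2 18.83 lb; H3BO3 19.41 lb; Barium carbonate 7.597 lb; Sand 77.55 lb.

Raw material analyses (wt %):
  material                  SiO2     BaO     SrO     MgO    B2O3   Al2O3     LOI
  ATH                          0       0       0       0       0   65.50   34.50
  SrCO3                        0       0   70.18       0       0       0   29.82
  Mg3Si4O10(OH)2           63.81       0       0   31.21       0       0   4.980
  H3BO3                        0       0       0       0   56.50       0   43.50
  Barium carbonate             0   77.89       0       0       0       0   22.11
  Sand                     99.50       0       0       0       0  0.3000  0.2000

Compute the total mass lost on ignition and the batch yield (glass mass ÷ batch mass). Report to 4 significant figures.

Full precision is held in every operation; intermediates appear, rounded to 4 significant figures, at each printed step. Every reported figure takes exactly one rounding; the derived quantities (six oxide percentages, LOI, yield, net glass mass, totals) are recomputed at exact precision from the batch weights for 135.1 lb of glass precisely as stated by problem or answer.
Each material's LOI contribution:
  ATH: 16.36 × 0.3450 = 5.644 lb
  SrCO3: 17.46 × 0.2982 = 5.207 lb
  Mg3Si4O10(OH)2: 18.83 × 0.04980 = 0.9377 lb
  H3BO3: 19.41 × 0.4350 = 8.443 lb
  Barium carbonate: 7.597 × 0.2211 = 1.680 lb
  Sand: 77.55 × 0.002000 = 0.1551 lb
Total LOI = 22.07 lb
Glass = batch − LOI = 157.2 − 22.07 = 135.1 lb

LOI loss = 22.07 lb; glass = 135.1 lb; yield = 85.96%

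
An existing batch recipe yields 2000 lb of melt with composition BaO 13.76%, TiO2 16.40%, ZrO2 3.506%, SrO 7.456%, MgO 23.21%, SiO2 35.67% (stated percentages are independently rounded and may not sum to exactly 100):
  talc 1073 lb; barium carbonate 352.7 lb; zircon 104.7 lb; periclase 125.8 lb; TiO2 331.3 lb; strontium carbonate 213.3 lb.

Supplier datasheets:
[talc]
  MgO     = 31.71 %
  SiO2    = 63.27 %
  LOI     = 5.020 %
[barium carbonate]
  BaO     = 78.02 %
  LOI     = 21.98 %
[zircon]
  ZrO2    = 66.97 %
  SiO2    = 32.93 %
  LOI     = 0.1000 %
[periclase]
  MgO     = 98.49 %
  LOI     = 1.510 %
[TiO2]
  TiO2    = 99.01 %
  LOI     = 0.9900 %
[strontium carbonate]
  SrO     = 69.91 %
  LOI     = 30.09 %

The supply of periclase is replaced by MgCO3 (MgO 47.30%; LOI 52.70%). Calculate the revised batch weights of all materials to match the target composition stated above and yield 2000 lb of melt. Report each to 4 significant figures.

Values along the way appear with 4-significant-digit rounding on the page — the whole derivation carries full float precision all the way through; each reported number carries a single rounding — derived quantities (LOI, six oxide percentages, net glass mass, the totals, yield) are carried using the weight values per 2000 lb of glass in full float precision exactly as printed in the problem or the answer.
Target oxide masses per 2000 lb melt:
  BaO: 13.76% × 2000 = 275.2 lb
  TiO2: 16.40% × 2000 = 328.0 lb
  ZrO2: 3.506% × 2000 = 70.12 lb
  SrO: 7.456% × 2000 = 149.1 lb
  MgO: 23.21% × 2000 = 464.2 lb
  SiO2: 35.67% × 2000 = 713.4 lb
Mass-balance tally per oxide from the weights as reported, at the basis given (sums match the target masses inside rounding margins):
  BaO: 352.7·0.7802 = 275.2 lb (target 275.2 lb)
  TiO2: 331.3·0.9901 = 328.0 lb (target 328.0 lb)
  ZrO2: 104.7·0.6697 = 70.12 lb (target 70.12 lb)
  SrO: 213.3·0.6991 = 149.1 lb (target 149.1 lb)
  MgO: 1073·0.3171 + 262.0·0.4730 = 464.2 lb (target 464.2 lb)
  SiO2: 1073·0.6327 + 104.7·0.3293 = 713.4 lb (target 713.4 lb)
Consistency of the glass mass: net batch after ignition = 2000 lb (per-oxide target masses sum to 2000 lb; the stated basis being 2000 lb — deltas are rounding alone).
Whole-batch sum: Σ batch = 2337 lb; ignition loss, Σ(batch × LOI) = 337.0 lb; yield, glass over the total, = 85.58%.

Revised batch per 2000 lb melt:
  talc: 1073 lb
  barium carbonate: 352.7 lb
  zircon: 104.7 lb
  MgCO3: 262.0 lb
  TiO2: 331.3 lb
  strontium carbonate: 213.3 lb
Total batch = 2337 lb; LOI loss = 337.0 lb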